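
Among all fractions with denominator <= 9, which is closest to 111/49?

9/4

Expand x = 111/49 as a continued fraction with the Euclidean algorithm:
  111 = 2*49 + 13, so a_0 = 2.
  49 = 3*13 + 10, so a_1 = 3.
  13 = 1*10 + 3, so a_2 = 1.
  10 = 3*3 + 1, so a_3 = 3.
  3 = 3*1 + 0, so a_4 = 3.
so x = [2; 3, 1, 3, 3].
Convergents (p_i = a_i*p_{i-1} + p_{i-2}, q_i = a_i*q_{i-1} + q_{i-2} with p_{-2}=0, p_{-1}=1, q_{-2}=1, q_{-1}=0), until the denominator exceeds 9:
  i=0: a_0=2, p_0 = 2*1 + 0 = 2, q_0 = 2*0 + 1 = 1.
  i=1: a_1=3, p_1 = 3*2 + 1 = 7, q_1 = 3*1 + 0 = 3.
  i=2: a_2=1, p_2 = 1*7 + 2 = 9, q_2 = 1*3 + 1 = 4.
  i=3: a_3=3, p_3 = 3*9 + 7 = 34, q_3 = 3*4 + 3 = 15.
q_3 = 15 > 9, so the last convergent with denominator <= 9 is p_2/q_2 = 9/4.
The closest fraction with denominator <= 9 is either p_2/q_2 or the intermediate fraction (k*p_2 + p_1)/(k*q_2 + q_1) with the largest k >= 1 whose denominator stays <= 9; these approach x as k grows, and every other convergent or intermediate fraction in range is farther away.
Largest k: floor((9 - q_1)/q_2) = floor((9 - 3)/4) = 1.
That gives (1*9 + 7)/(1*4 + 3) = 16/7.
Compare the errors: |x - 9/4| = |111*4 - 9*49|/(49*4) = 3/196, and |x - 16/7| = |111*7 - 16*49|/(49*7) = 7/343.
Cross-multiplying, 3*343 = 1029 < 1372 = 7*196, so 3/196 is smaller: the convergent 9/4 is closer to x than 16/7.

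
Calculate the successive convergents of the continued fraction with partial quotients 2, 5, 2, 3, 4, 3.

Using the convergent recurrence p_i = a_i*p_{i-1} + p_{i-2}, q_i = a_i*q_{i-1} + q_{i-2} with p_{-2}=0, p_{-1}=1, q_{-2}=1, q_{-1}=0:
  i=0: a_0=2, p_0 = 2*1 + 0 = 2, q_0 = 2*0 + 1 = 1.
  i=1: a_1=5, p_1 = 5*2 + 1 = 11, q_1 = 5*1 + 0 = 5.
  i=2: a_2=2, p_2 = 2*11 + 2 = 24, q_2 = 2*5 + 1 = 11.
  i=3: a_3=3, p_3 = 3*24 + 11 = 83, q_3 = 3*11 + 5 = 38.
  i=4: a_4=4, p_4 = 4*83 + 24 = 356, q_4 = 4*38 + 11 = 163.
  i=5: a_5=3, p_5 = 3*356 + 83 = 1151, q_5 = 3*163 + 38 = 527.

2/1, 11/5, 24/11, 83/38, 356/163, 1151/527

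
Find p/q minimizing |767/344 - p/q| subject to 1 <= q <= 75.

165/74

Expand x = 767/344 as a continued fraction with the Euclidean algorithm:
  767 = 2*344 + 79, so a_0 = 2.
  344 = 4*79 + 28, so a_1 = 4.
  79 = 2*28 + 23, so a_2 = 2.
  28 = 1*23 + 5, so a_3 = 1.
  23 = 4*5 + 3, so a_4 = 4.
  5 = 1*3 + 2, so a_5 = 1.
  3 = 1*2 + 1, so a_6 = 1.
  2 = 2*1 + 0, so a_7 = 2.
so x = [2; 4, 2, 1, 4, 1, 1, 2].
Convergents (p_i = a_i*p_{i-1} + p_{i-2}, q_i = a_i*q_{i-1} + q_{i-2} with p_{-2}=0, p_{-1}=1, q_{-2}=1, q_{-1}=0), until the denominator exceeds 75:
  i=0: a_0=2, p_0 = 2*1 + 0 = 2, q_0 = 2*0 + 1 = 1.
  i=1: a_1=4, p_1 = 4*2 + 1 = 9, q_1 = 4*1 + 0 = 4.
  i=2: a_2=2, p_2 = 2*9 + 2 = 20, q_2 = 2*4 + 1 = 9.
  i=3: a_3=1, p_3 = 1*20 + 9 = 29, q_3 = 1*9 + 4 = 13.
  i=4: a_4=4, p_4 = 4*29 + 20 = 136, q_4 = 4*13 + 9 = 61.
  i=5: a_5=1, p_5 = 1*136 + 29 = 165, q_5 = 1*61 + 13 = 74.
  i=6: a_6=1, p_6 = 1*165 + 136 = 301, q_6 = 1*74 + 61 = 135.
q_6 = 135 > 75, so the last convergent with denominator <= 75 is p_5/q_5 = 165/74.
The closest fraction with denominator <= 75 is either p_5/q_5 or the intermediate fraction (k*p_5 + p_4)/(k*q_5 + q_4) with the largest k >= 1 whose denominator stays <= 75; these approach x as k grows, and every other convergent or intermediate fraction in range is farther away.
Largest k: floor((75 - q_4)/q_5) = floor((75 - 61)/74) = 0.
Since k = 0, no intermediate fraction beyond p_5/q_5 has denominator <= 75, so the convergent 165/74 is the closest (its error is |767*74 - 165*344|/(344*74) = 2/25456).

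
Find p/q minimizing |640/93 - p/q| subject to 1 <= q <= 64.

Expand x = 640/93 as a continued fraction with the Euclidean algorithm:
  640 = 6*93 + 82, so a_0 = 6.
  93 = 1*82 + 11, so a_1 = 1.
  82 = 7*11 + 5, so a_2 = 7.
  11 = 2*5 + 1, so a_3 = 2.
  5 = 5*1 + 0, so a_4 = 5.
so x = [6; 1, 7, 2, 5].
Convergents (p_i = a_i*p_{i-1} + p_{i-2}, q_i = a_i*q_{i-1} + q_{i-2} with p_{-2}=0, p_{-1}=1, q_{-2}=1, q_{-1}=0), until the denominator exceeds 64:
  i=0: a_0=6, p_0 = 6*1 + 0 = 6, q_0 = 6*0 + 1 = 1.
  i=1: a_1=1, p_1 = 1*6 + 1 = 7, q_1 = 1*1 + 0 = 1.
  i=2: a_2=7, p_2 = 7*7 + 6 = 55, q_2 = 7*1 + 1 = 8.
  i=3: a_3=2, p_3 = 2*55 + 7 = 117, q_3 = 2*8 + 1 = 17.
  i=4: a_4=5, p_4 = 5*117 + 55 = 640, q_4 = 5*17 + 8 = 93.
q_4 = 93 > 64, so the last convergent with denominator <= 64 is p_3/q_3 = 117/17.
The closest fraction with denominator <= 64 is either p_3/q_3 or the intermediate fraction (k*p_3 + p_2)/(k*q_3 + q_2) with the largest k >= 1 whose denominator stays <= 64; these approach x as k grows, and every other convergent or intermediate fraction in range is farther away.
Largest k: floor((64 - q_2)/q_3) = floor((64 - 8)/17) = 3.
That gives (3*117 + 55)/(3*17 + 8) = 406/59.
Compare the errors: |x - 117/17| = |640*17 - 117*93|/(93*17) = 1/1581, and |x - 406/59| = |640*59 - 406*93|/(93*59) = 2/5487.
Cross-multiplying, 2*1581 = 3162 < 5487 = 1*5487, so 2/5487 is smaller: the intermediate fraction 406/59 is closer to x than 117/17.

406/59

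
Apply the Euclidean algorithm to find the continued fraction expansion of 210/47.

Run the Euclidean algorithm on 210 and 47; the successive quotients are the partial quotients a_0, a_1, ... (each step inverts the fractional part left over by the previous one):
  210 = 4*47 + 22, so a_0 = 4.
  47 = 2*22 + 3, so a_1 = 2.
  22 = 7*3 + 1, so a_2 = 7.
  3 = 3*1 + 0, so a_3 = 3.
The remainder reaches 0 after 4 divisions, so the expansion has 4 partial quotients, read off in order.

[4; 2, 7, 3]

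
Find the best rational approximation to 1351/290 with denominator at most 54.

Expand x = 1351/290 as a continued fraction with the Euclidean algorithm:
  1351 = 4*290 + 191, so a_0 = 4.
  290 = 1*191 + 99, so a_1 = 1.
  191 = 1*99 + 92, so a_2 = 1.
  99 = 1*92 + 7, so a_3 = 1.
  92 = 13*7 + 1, so a_4 = 13.
  7 = 7*1 + 0, so a_5 = 7.
so x = [4; 1, 1, 1, 13, 7].
Convergents (p_i = a_i*p_{i-1} + p_{i-2}, q_i = a_i*q_{i-1} + q_{i-2} with p_{-2}=0, p_{-1}=1, q_{-2}=1, q_{-1}=0), until the denominator exceeds 54:
  i=0: a_0=4, p_0 = 4*1 + 0 = 4, q_0 = 4*0 + 1 = 1.
  i=1: a_1=1, p_1 = 1*4 + 1 = 5, q_1 = 1*1 + 0 = 1.
  i=2: a_2=1, p_2 = 1*5 + 4 = 9, q_2 = 1*1 + 1 = 2.
  i=3: a_3=1, p_3 = 1*9 + 5 = 14, q_3 = 1*2 + 1 = 3.
  i=4: a_4=13, p_4 = 13*14 + 9 = 191, q_4 = 13*3 + 2 = 41.
  i=5: a_5=7, p_5 = 7*191 + 14 = 1351, q_5 = 7*41 + 3 = 290.
q_5 = 290 > 54, so the last convergent with denominator <= 54 is p_4/q_4 = 191/41.
The closest fraction with denominator <= 54 is either p_4/q_4 or the intermediate fraction (k*p_4 + p_3)/(k*q_4 + q_3) with the largest k >= 1 whose denominator stays <= 54; these approach x as k grows, and every other convergent or intermediate fraction in range is farther away.
Largest k: floor((54 - q_3)/q_4) = floor((54 - 3)/41) = 1.
That gives (1*191 + 14)/(1*41 + 3) = 205/44.
Compare the errors: |x - 191/41| = |1351*41 - 191*290|/(290*41) = 1/11890, and |x - 205/44| = |1351*44 - 205*290|/(290*44) = 6/12760.
Cross-multiplying, 1*12760 = 12760 < 71340 = 6*11890, so 1/11890 is smaller: the convergent 191/41 is closer to x than 205/44.

191/41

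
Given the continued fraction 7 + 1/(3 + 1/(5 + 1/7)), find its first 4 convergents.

Using the convergent recurrence p_i = a_i*p_{i-1} + p_{i-2}, q_i = a_i*q_{i-1} + q_{i-2} with p_{-2}=0, p_{-1}=1, q_{-2}=1, q_{-1}=0:
  i=0: a_0=7, p_0 = 7*1 + 0 = 7, q_0 = 7*0 + 1 = 1.
  i=1: a_1=3, p_1 = 3*7 + 1 = 22, q_1 = 3*1 + 0 = 3.
  i=2: a_2=5, p_2 = 5*22 + 7 = 117, q_2 = 5*3 + 1 = 16.
  i=3: a_3=7, p_3 = 7*117 + 22 = 841, q_3 = 7*16 + 3 = 115.

7/1, 22/3, 117/16, 841/115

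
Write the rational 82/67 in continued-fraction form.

Run the Euclidean algorithm on 82 and 67; the successive quotients are the partial quotients a_0, a_1, ... (each step inverts the fractional part left over by the previous one):
  82 = 1*67 + 15, so a_0 = 1.
  67 = 4*15 + 7, so a_1 = 4.
  15 = 2*7 + 1, so a_2 = 2.
  7 = 7*1 + 0, so a_3 = 7.
The remainder reaches 0 after 4 divisions, so the expansion has 4 partial quotients, read off in order.

[1; 4, 2, 7]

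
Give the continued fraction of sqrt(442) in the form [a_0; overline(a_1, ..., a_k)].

Write x_i = (sqrt(442) + m_i)/d_i with (m_0, d_0) = (0, 1). a_0 = floor(sqrt(442)) = 21, since 21^2 = 441 <= 442 < 484 = 22^2.
Iterate m_{i+1} = d_i*a_i - m_i, d_{i+1} = (442 - m_{i+1}^2)/d_i, a_{i+1} = floor((a_0 + m_{i+1})/d_{i+1}):
  m_1 = 1*21 - 0 = 21, d_1 = (442 - 21^2)/1 = 1/1 = 1, a_1 = floor((21 + 21)/1) = 42.
  m_2 = 1*42 - 21 = 21, d_2 = (442 - 21^2)/1 = 1/1 = 1: (m_2, d_2) = (m_1, d_1) = (21, 1), so from here the quotient a_1 repeats; the period length is 1.
Hence the expansion of sqrt(442) is a_0 = 21 followed by the repeating block 42 (period 1).

[21; overline(42)]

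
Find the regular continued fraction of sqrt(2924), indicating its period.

[54; (13, 1, 1, 26, 1, 1, 13, 108)]

Write x_i = (sqrt(2924) + m_i)/d_i with (m_0, d_0) = (0, 1). a_0 = floor(sqrt(2924)) = 54, since 54^2 = 2916 <= 2924 < 3025 = 55^2.
Iterate m_{i+1} = d_i*a_i - m_i, d_{i+1} = (2924 - m_{i+1}^2)/d_i, a_{i+1} = floor((a_0 + m_{i+1})/d_{i+1}):
  m_1 = 1*54 - 0 = 54, d_1 = (2924 - 54^2)/1 = 8/1 = 8, a_1 = floor((54 + 54)/8) = 13.
  m_2 = 8*13 - 54 = 50, d_2 = (2924 - 50^2)/8 = 424/8 = 53, a_2 = floor((54 + 50)/53) = 1.
  m_3 = 53*1 - 50 = 3, d_3 = (2924 - 3^2)/53 = 2915/53 = 55, a_3 = floor((54 + 3)/55) = 1.
  m_4 = 55*1 - 3 = 52, d_4 = (2924 - 52^2)/55 = 220/55 = 4, a_4 = floor((54 + 52)/4) = 26.
  m_5 = 4*26 - 52 = 52, d_5 = (2924 - 52^2)/4 = 220/4 = 55, a_5 = floor((54 + 52)/55) = 1.
  m_6 = 55*1 - 52 = 3, d_6 = (2924 - 3^2)/55 = 2915/55 = 53, a_6 = floor((54 + 3)/53) = 1.
  m_7 = 53*1 - 3 = 50, d_7 = (2924 - 50^2)/53 = 424/53 = 8, a_7 = floor((54 + 50)/8) = 13.
  m_8 = 8*13 - 50 = 54, d_8 = (2924 - 54^2)/8 = 8/8 = 1, a_8 = floor((54 + 54)/1) = 108.
  m_9 = 1*108 - 54 = 54, d_9 = (2924 - 54^2)/1 = 8/1 = 8: (m_9, d_9) = (m_1, d_1) = (54, 8), so from here the quotients repeat a_1, ..., a_8; the period length is 8.
Hence the expansion of sqrt(2924) is a_0 = 54 followed by the repeating block 13, 1, 1, 26, 1, 1, 13, 108 (period 8).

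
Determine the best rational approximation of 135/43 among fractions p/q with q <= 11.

22/7

Expand x = 135/43 as a continued fraction with the Euclidean algorithm:
  135 = 3*43 + 6, so a_0 = 3.
  43 = 7*6 + 1, so a_1 = 7.
  6 = 6*1 + 0, so a_2 = 6.
so x = [3; 7, 6].
Convergents (p_i = a_i*p_{i-1} + p_{i-2}, q_i = a_i*q_{i-1} + q_{i-2} with p_{-2}=0, p_{-1}=1, q_{-2}=1, q_{-1}=0), until the denominator exceeds 11:
  i=0: a_0=3, p_0 = 3*1 + 0 = 3, q_0 = 3*0 + 1 = 1.
  i=1: a_1=7, p_1 = 7*3 + 1 = 22, q_1 = 7*1 + 0 = 7.
  i=2: a_2=6, p_2 = 6*22 + 3 = 135, q_2 = 6*7 + 1 = 43.
q_2 = 43 > 11, so the last convergent with denominator <= 11 is p_1/q_1 = 22/7.
The closest fraction with denominator <= 11 is either p_1/q_1 or the intermediate fraction (k*p_1 + p_0)/(k*q_1 + q_0) with the largest k >= 1 whose denominator stays <= 11; these approach x as k grows, and every other convergent or intermediate fraction in range is farther away.
Largest k: floor((11 - q_0)/q_1) = floor((11 - 1)/7) = 1.
That gives (1*22 + 3)/(1*7 + 1) = 25/8.
Compare the errors: |x - 22/7| = |135*7 - 22*43|/(43*7) = 1/301, and |x - 25/8| = |135*8 - 25*43|/(43*8) = 5/344.
Cross-multiplying, 1*344 = 344 < 1505 = 5*301, so 1/301 is smaller: the convergent 22/7 is closer to x than 25/8.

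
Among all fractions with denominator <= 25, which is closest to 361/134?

Expand x = 361/134 as a continued fraction with the Euclidean algorithm:
  361 = 2*134 + 93, so a_0 = 2.
  134 = 1*93 + 41, so a_1 = 1.
  93 = 2*41 + 11, so a_2 = 2.
  41 = 3*11 + 8, so a_3 = 3.
  11 = 1*8 + 3, so a_4 = 1.
  8 = 2*3 + 2, so a_5 = 2.
  3 = 1*2 + 1, so a_6 = 1.
  2 = 2*1 + 0, so a_7 = 2.
so x = [2; 1, 2, 3, 1, 2, 1, 2].
Convergents (p_i = a_i*p_{i-1} + p_{i-2}, q_i = a_i*q_{i-1} + q_{i-2} with p_{-2}=0, p_{-1}=1, q_{-2}=1, q_{-1}=0), until the denominator exceeds 25:
  i=0: a_0=2, p_0 = 2*1 + 0 = 2, q_0 = 2*0 + 1 = 1.
  i=1: a_1=1, p_1 = 1*2 + 1 = 3, q_1 = 1*1 + 0 = 1.
  i=2: a_2=2, p_2 = 2*3 + 2 = 8, q_2 = 2*1 + 1 = 3.
  i=3: a_3=3, p_3 = 3*8 + 3 = 27, q_3 = 3*3 + 1 = 10.
  i=4: a_4=1, p_4 = 1*27 + 8 = 35, q_4 = 1*10 + 3 = 13.
  i=5: a_5=2, p_5 = 2*35 + 27 = 97, q_5 = 2*13 + 10 = 36.
q_5 = 36 > 25, so the last convergent with denominator <= 25 is p_4/q_4 = 35/13.
The closest fraction with denominator <= 25 is either p_4/q_4 or the intermediate fraction (k*p_4 + p_3)/(k*q_4 + q_3) with the largest k >= 1 whose denominator stays <= 25; these approach x as k grows, and every other convergent or intermediate fraction in range is farther away.
Largest k: floor((25 - q_3)/q_4) = floor((25 - 10)/13) = 1.
That gives (1*35 + 27)/(1*13 + 10) = 62/23.
Compare the errors: |x - 35/13| = |361*13 - 35*134|/(134*13) = 3/1742, and |x - 62/23| = |361*23 - 62*134|/(134*23) = 5/3082.
Cross-multiplying, 5*1742 = 8710 < 9246 = 3*3082, so 5/3082 is smaller: the intermediate fraction 62/23 is closer to x than 35/13.

62/23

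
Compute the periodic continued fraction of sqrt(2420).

Write x_i = (sqrt(2420) + m_i)/d_i with (m_0, d_0) = (0, 1). a_0 = floor(sqrt(2420)) = 49, since 49^2 = 2401 <= 2420 < 2500 = 50^2.
Iterate m_{i+1} = d_i*a_i - m_i, d_{i+1} = (2420 - m_{i+1}^2)/d_i, a_{i+1} = floor((a_0 + m_{i+1})/d_{i+1}):
  m_1 = 1*49 - 0 = 49, d_1 = (2420 - 49^2)/1 = 19/1 = 19, a_1 = floor((49 + 49)/19) = 5.
  m_2 = 19*5 - 49 = 46, d_2 = (2420 - 46^2)/19 = 304/19 = 16, a_2 = floor((49 + 46)/16) = 5.
  m_3 = 16*5 - 46 = 34, d_3 = (2420 - 34^2)/16 = 1264/16 = 79, a_3 = floor((49 + 34)/79) = 1.
  m_4 = 79*1 - 34 = 45, d_4 = (2420 - 45^2)/79 = 395/79 = 5, a_4 = floor((49 + 45)/5) = 18.
  m_5 = 5*18 - 45 = 45, d_5 = (2420 - 45^2)/5 = 395/5 = 79, a_5 = floor((49 + 45)/79) = 1.
  m_6 = 79*1 - 45 = 34, d_6 = (2420 - 34^2)/79 = 1264/79 = 16, a_6 = floor((49 + 34)/16) = 5.
  m_7 = 16*5 - 34 = 46, d_7 = (2420 - 46^2)/16 = 304/16 = 19, a_7 = floor((49 + 46)/19) = 5.
  m_8 = 19*5 - 46 = 49, d_8 = (2420 - 49^2)/19 = 19/19 = 1, a_8 = floor((49 + 49)/1) = 98.
  m_9 = 1*98 - 49 = 49, d_9 = (2420 - 49^2)/1 = 19/1 = 19: (m_9, d_9) = (m_1, d_1) = (49, 19), so from here the quotients repeat a_1, ..., a_8; the period length is 8.
Hence the expansion of sqrt(2420) is a_0 = 49 followed by the repeating block 5, 5, 1, 18, 1, 5, 5, 98 (period 8).

[49; (5, 5, 1, 18, 1, 5, 5, 98)]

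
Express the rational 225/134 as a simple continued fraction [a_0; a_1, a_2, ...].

Run the Euclidean algorithm on 225 and 134; the successive quotients are the partial quotients a_0, a_1, ... (each step inverts the fractional part left over by the previous one):
  225 = 1*134 + 91, so a_0 = 1.
  134 = 1*91 + 43, so a_1 = 1.
  91 = 2*43 + 5, so a_2 = 2.
  43 = 8*5 + 3, so a_3 = 8.
  5 = 1*3 + 2, so a_4 = 1.
  3 = 1*2 + 1, so a_5 = 1.
  2 = 2*1 + 0, so a_6 = 2.
The remainder reaches 0 after 7 divisions, so the expansion has 7 partial quotients, read off in order.

[1; 1, 2, 8, 1, 1, 2]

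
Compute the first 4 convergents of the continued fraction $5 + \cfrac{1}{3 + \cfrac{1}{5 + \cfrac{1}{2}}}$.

5/1, 16/3, 85/16, 186/35

Using the convergent recurrence p_i = a_i*p_{i-1} + p_{i-2}, q_i = a_i*q_{i-1} + q_{i-2} with p_{-2}=0, p_{-1}=1, q_{-2}=1, q_{-1}=0:
  i=0: a_0=5, p_0 = 5*1 + 0 = 5, q_0 = 5*0 + 1 = 1.
  i=1: a_1=3, p_1 = 3*5 + 1 = 16, q_1 = 3*1 + 0 = 3.
  i=2: a_2=5, p_2 = 5*16 + 5 = 85, q_2 = 5*3 + 1 = 16.
  i=3: a_3=2, p_3 = 2*85 + 16 = 186, q_3 = 2*16 + 3 = 35.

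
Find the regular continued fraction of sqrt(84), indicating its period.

[9; (6, 18)]

Write x_i = (sqrt(84) + m_i)/d_i with (m_0, d_0) = (0, 1). a_0 = floor(sqrt(84)) = 9, since 9^2 = 81 <= 84 < 100 = 10^2.
Iterate m_{i+1} = d_i*a_i - m_i, d_{i+1} = (84 - m_{i+1}^2)/d_i, a_{i+1} = floor((a_0 + m_{i+1})/d_{i+1}):
  m_1 = 1*9 - 0 = 9, d_1 = (84 - 9^2)/1 = 3/1 = 3, a_1 = floor((9 + 9)/3) = 6.
  m_2 = 3*6 - 9 = 9, d_2 = (84 - 9^2)/3 = 3/3 = 1, a_2 = floor((9 + 9)/1) = 18.
  m_3 = 1*18 - 9 = 9, d_3 = (84 - 9^2)/1 = 3/1 = 3: (m_3, d_3) = (m_1, d_1) = (9, 3), so from here the quotients repeat a_1, a_2; the period length is 2.
Hence the expansion of sqrt(84) is a_0 = 9 followed by the repeating block 6, 18 (period 2).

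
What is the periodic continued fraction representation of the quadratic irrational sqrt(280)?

Write x_i = (sqrt(280) + m_i)/d_i with (m_0, d_0) = (0, 1). a_0 = floor(sqrt(280)) = 16, since 16^2 = 256 <= 280 < 289 = 17^2.
Iterate m_{i+1} = d_i*a_i - m_i, d_{i+1} = (280 - m_{i+1}^2)/d_i, a_{i+1} = floor((a_0 + m_{i+1})/d_{i+1}):
  m_1 = 1*16 - 0 = 16, d_1 = (280 - 16^2)/1 = 24/1 = 24, a_1 = floor((16 + 16)/24) = 1.
  m_2 = 24*1 - 16 = 8, d_2 = (280 - 8^2)/24 = 216/24 = 9, a_2 = floor((16 + 8)/9) = 2.
  m_3 = 9*2 - 8 = 10, d_3 = (280 - 10^2)/9 = 180/9 = 20, a_3 = floor((16 + 10)/20) = 1.
  m_4 = 20*1 - 10 = 10, d_4 = (280 - 10^2)/20 = 180/20 = 9, a_4 = floor((16 + 10)/9) = 2.
  m_5 = 9*2 - 10 = 8, d_5 = (280 - 8^2)/9 = 216/9 = 24, a_5 = floor((16 + 8)/24) = 1.
  m_6 = 24*1 - 8 = 16, d_6 = (280 - 16^2)/24 = 24/24 = 1, a_6 = floor((16 + 16)/1) = 32.
  m_7 = 1*32 - 16 = 16, d_7 = (280 - 16^2)/1 = 24/1 = 24: (m_7, d_7) = (m_1, d_1) = (16, 24), so from here the quotients repeat a_1, ..., a_6; the period length is 6.
Hence the expansion of sqrt(280) is a_0 = 16 followed by the repeating block 1, 2, 1, 2, 1, 32 (period 6).

[16; (1, 2, 1, 2, 1, 32)]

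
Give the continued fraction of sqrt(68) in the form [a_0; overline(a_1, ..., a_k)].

[8; overline(4, 16)]

Write x_i = (sqrt(68) + m_i)/d_i with (m_0, d_0) = (0, 1). a_0 = floor(sqrt(68)) = 8, since 8^2 = 64 <= 68 < 81 = 9^2.
Iterate m_{i+1} = d_i*a_i - m_i, d_{i+1} = (68 - m_{i+1}^2)/d_i, a_{i+1} = floor((a_0 + m_{i+1})/d_{i+1}):
  m_1 = 1*8 - 0 = 8, d_1 = (68 - 8^2)/1 = 4/1 = 4, a_1 = floor((8 + 8)/4) = 4.
  m_2 = 4*4 - 8 = 8, d_2 = (68 - 8^2)/4 = 4/4 = 1, a_2 = floor((8 + 8)/1) = 16.
  m_3 = 1*16 - 8 = 8, d_3 = (68 - 8^2)/1 = 4/1 = 4: (m_3, d_3) = (m_1, d_1) = (8, 4), so from here the quotients repeat a_1, a_2; the period length is 2.
Hence the expansion of sqrt(68) is a_0 = 8 followed by the repeating block 4, 16 (period 2).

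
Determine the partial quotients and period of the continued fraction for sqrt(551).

[23; (2, 8, 1, 8, 2, 46)]

Write x_i = (sqrt(551) + m_i)/d_i with (m_0, d_0) = (0, 1). a_0 = floor(sqrt(551)) = 23, since 23^2 = 529 <= 551 < 576 = 24^2.
Iterate m_{i+1} = d_i*a_i - m_i, d_{i+1} = (551 - m_{i+1}^2)/d_i, a_{i+1} = floor((a_0 + m_{i+1})/d_{i+1}):
  m_1 = 1*23 - 0 = 23, d_1 = (551 - 23^2)/1 = 22/1 = 22, a_1 = floor((23 + 23)/22) = 2.
  m_2 = 22*2 - 23 = 21, d_2 = (551 - 21^2)/22 = 110/22 = 5, a_2 = floor((23 + 21)/5) = 8.
  m_3 = 5*8 - 21 = 19, d_3 = (551 - 19^2)/5 = 190/5 = 38, a_3 = floor((23 + 19)/38) = 1.
  m_4 = 38*1 - 19 = 19, d_4 = (551 - 19^2)/38 = 190/38 = 5, a_4 = floor((23 + 19)/5) = 8.
  m_5 = 5*8 - 19 = 21, d_5 = (551 - 21^2)/5 = 110/5 = 22, a_5 = floor((23 + 21)/22) = 2.
  m_6 = 22*2 - 21 = 23, d_6 = (551 - 23^2)/22 = 22/22 = 1, a_6 = floor((23 + 23)/1) = 46.
  m_7 = 1*46 - 23 = 23, d_7 = (551 - 23^2)/1 = 22/1 = 22: (m_7, d_7) = (m_1, d_1) = (23, 22), so from here the quotients repeat a_1, ..., a_6; the period length is 6.
Hence the expansion of sqrt(551) is a_0 = 23 followed by the repeating block 2, 8, 1, 8, 2, 46 (period 6).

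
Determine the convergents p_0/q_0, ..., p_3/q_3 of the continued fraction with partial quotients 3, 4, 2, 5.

3/1, 13/4, 29/9, 158/49

Using the convergent recurrence p_i = a_i*p_{i-1} + p_{i-2}, q_i = a_i*q_{i-1} + q_{i-2} with p_{-2}=0, p_{-1}=1, q_{-2}=1, q_{-1}=0:
  i=0: a_0=3, p_0 = 3*1 + 0 = 3, q_0 = 3*0 + 1 = 1.
  i=1: a_1=4, p_1 = 4*3 + 1 = 13, q_1 = 4*1 + 0 = 4.
  i=2: a_2=2, p_2 = 2*13 + 3 = 29, q_2 = 2*4 + 1 = 9.
  i=3: a_3=5, p_3 = 5*29 + 13 = 158, q_3 = 5*9 + 4 = 49.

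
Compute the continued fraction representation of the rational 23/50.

Run the Euclidean algorithm on 23 and 50; the successive quotients are the partial quotients a_0, a_1, ... (each step inverts the fractional part left over by the previous one):
  23 = 0*50 + 23, so a_0 = 0.
  50 = 2*23 + 4, so a_1 = 2.
  23 = 5*4 + 3, so a_2 = 5.
  4 = 1*3 + 1, so a_3 = 1.
  3 = 3*1 + 0, so a_4 = 3.
The remainder reaches 0 after 5 divisions, so the expansion has 5 partial quotients, read off in order.

[0; 2, 5, 1, 3]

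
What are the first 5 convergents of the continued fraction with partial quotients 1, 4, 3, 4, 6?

Using the convergent recurrence p_i = a_i*p_{i-1} + p_{i-2}, q_i = a_i*q_{i-1} + q_{i-2} with p_{-2}=0, p_{-1}=1, q_{-2}=1, q_{-1}=0:
  i=0: a_0=1, p_0 = 1*1 + 0 = 1, q_0 = 1*0 + 1 = 1.
  i=1: a_1=4, p_1 = 4*1 + 1 = 5, q_1 = 4*1 + 0 = 4.
  i=2: a_2=3, p_2 = 3*5 + 1 = 16, q_2 = 3*4 + 1 = 13.
  i=3: a_3=4, p_3 = 4*16 + 5 = 69, q_3 = 4*13 + 4 = 56.
  i=4: a_4=6, p_4 = 6*69 + 16 = 430, q_4 = 6*56 + 13 = 349.

1/1, 5/4, 16/13, 69/56, 430/349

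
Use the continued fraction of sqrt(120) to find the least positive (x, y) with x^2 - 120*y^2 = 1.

(x, y) = (11, 1)

First expand sqrt(120) as a continued fraction. With x_i = (sqrt(120) + m_i)/d_i and (m_0, d_0) = (0, 1): a_0 = floor(sqrt(120)) = 10, since 10^2 = 100 <= 120 < 121 = 11^2.
Iterate m_{i+1} = d_i*a_i - m_i, d_{i+1} = (120 - m_{i+1}^2)/d_i, a_{i+1} = floor((a_0 + m_{i+1})/d_{i+1}):
  m_1 = 1*10 - 0 = 10, d_1 = (120 - 10^2)/1 = 20/1 = 20, a_1 = floor((10 + 10)/20) = 1.
  m_2 = 20*1 - 10 = 10, d_2 = (120 - 10^2)/20 = 20/20 = 1, a_2 = floor((10 + 10)/1) = 20.
  m_3 = 1*20 - 10 = 10, d_3 = (120 - 10^2)/1 = 20/1 = 20: (m_3, d_3) = (m_1, d_1) = (10, 20), so from here the quotients repeat a_1, a_2; the period length is 2.
So sqrt(120) = [10; (1, 20)] with period length k = 2.
k is even, so the fundamental solution of x^2 - 120y^2 = 1 is (p_{k-1}, q_{k-1}) = (p_1, q_1); compute convergents through index 1.
Convergents (p_i = a_i*p_{i-1} + p_{i-2}, q_i = a_i*q_{i-1} + q_{i-2} with p_{-2}=0, p_{-1}=1, q_{-2}=1, q_{-1}=0):
  i=0: a_0=10, p_0 = 10*1 + 0 = 10, q_0 = 10*0 + 1 = 1.
  i=1: a_1=1, p_1 = 1*10 + 1 = 11, q_1 = 1*1 + 0 = 1.
Check: 11^2 - 120*1^2 = 121 - 120 = 1, so (x, y) = (11, 1) solves the equation, and by the theorem it is the least positive solution.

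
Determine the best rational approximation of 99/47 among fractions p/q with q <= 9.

Expand x = 99/47 as a continued fraction with the Euclidean algorithm:
  99 = 2*47 + 5, so a_0 = 2.
  47 = 9*5 + 2, so a_1 = 9.
  5 = 2*2 + 1, so a_2 = 2.
  2 = 2*1 + 0, so a_3 = 2.
so x = [2; 9, 2, 2].
Convergents (p_i = a_i*p_{i-1} + p_{i-2}, q_i = a_i*q_{i-1} + q_{i-2} with p_{-2}=0, p_{-1}=1, q_{-2}=1, q_{-1}=0), until the denominator exceeds 9:
  i=0: a_0=2, p_0 = 2*1 + 0 = 2, q_0 = 2*0 + 1 = 1.
  i=1: a_1=9, p_1 = 9*2 + 1 = 19, q_1 = 9*1 + 0 = 9.
  i=2: a_2=2, p_2 = 2*19 + 2 = 40, q_2 = 2*9 + 1 = 19.
q_2 = 19 > 9, so the last convergent with denominator <= 9 is p_1/q_1 = 19/9.
The closest fraction with denominator <= 9 is either p_1/q_1 or the intermediate fraction (k*p_1 + p_0)/(k*q_1 + q_0) with the largest k >= 1 whose denominator stays <= 9; these approach x as k grows, and every other convergent or intermediate fraction in range is farther away.
Largest k: floor((9 - q_0)/q_1) = floor((9 - 1)/9) = 0.
Since k = 0, no intermediate fraction beyond p_1/q_1 has denominator <= 9, so the convergent 19/9 is the closest (its error is |99*9 - 19*47|/(47*9) = 2/423).

19/9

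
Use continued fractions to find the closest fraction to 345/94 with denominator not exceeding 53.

Expand x = 345/94 as a continued fraction with the Euclidean algorithm:
  345 = 3*94 + 63, so a_0 = 3.
  94 = 1*63 + 31, so a_1 = 1.
  63 = 2*31 + 1, so a_2 = 2.
  31 = 31*1 + 0, so a_3 = 31.
so x = [3; 1, 2, 31].
Convergents (p_i = a_i*p_{i-1} + p_{i-2}, q_i = a_i*q_{i-1} + q_{i-2} with p_{-2}=0, p_{-1}=1, q_{-2}=1, q_{-1}=0), until the denominator exceeds 53:
  i=0: a_0=3, p_0 = 3*1 + 0 = 3, q_0 = 3*0 + 1 = 1.
  i=1: a_1=1, p_1 = 1*3 + 1 = 4, q_1 = 1*1 + 0 = 1.
  i=2: a_2=2, p_2 = 2*4 + 3 = 11, q_2 = 2*1 + 1 = 3.
  i=3: a_3=31, p_3 = 31*11 + 4 = 345, q_3 = 31*3 + 1 = 94.
q_3 = 94 > 53, so the last convergent with denominator <= 53 is p_2/q_2 = 11/3.
The closest fraction with denominator <= 53 is either p_2/q_2 or the intermediate fraction (k*p_2 + p_1)/(k*q_2 + q_1) with the largest k >= 1 whose denominator stays <= 53; these approach x as k grows, and every other convergent or intermediate fraction in range is farther away.
Largest k: floor((53 - q_1)/q_2) = floor((53 - 1)/3) = 17.
That gives (17*11 + 4)/(17*3 + 1) = 191/52.
Compare the errors: |x - 11/3| = |345*3 - 11*94|/(94*3) = 1/282, and |x - 191/52| = |345*52 - 191*94|/(94*52) = 14/4888.
Cross-multiplying, 14*282 = 3948 < 4888 = 1*4888, so 14/4888 is smaller: the intermediate fraction 191/52 is closer to x than 11/3.

191/52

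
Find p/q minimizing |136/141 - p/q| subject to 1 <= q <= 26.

25/26

Expand x = 136/141 as a continued fraction with the Euclidean algorithm:
  136 = 0*141 + 136, so a_0 = 0.
  141 = 1*136 + 5, so a_1 = 1.
  136 = 27*5 + 1, so a_2 = 27.
  5 = 5*1 + 0, so a_3 = 5.
so x = [0; 1, 27, 5].
Convergents (p_i = a_i*p_{i-1} + p_{i-2}, q_i = a_i*q_{i-1} + q_{i-2} with p_{-2}=0, p_{-1}=1, q_{-2}=1, q_{-1}=0), until the denominator exceeds 26:
  i=0: a_0=0, p_0 = 0*1 + 0 = 0, q_0 = 0*0 + 1 = 1.
  i=1: a_1=1, p_1 = 1*0 + 1 = 1, q_1 = 1*1 + 0 = 1.
  i=2: a_2=27, p_2 = 27*1 + 0 = 27, q_2 = 27*1 + 1 = 28.
q_2 = 28 > 26, so the last convergent with denominator <= 26 is p_1/q_1 = 1/1.
The closest fraction with denominator <= 26 is either p_1/q_1 or the intermediate fraction (k*p_1 + p_0)/(k*q_1 + q_0) with the largest k >= 1 whose denominator stays <= 26; these approach x as k grows, and every other convergent or intermediate fraction in range is farther away.
Largest k: floor((26 - q_0)/q_1) = floor((26 - 1)/1) = 25.
That gives (25*1 + 0)/(25*1 + 1) = 25/26.
Compare the errors: |x - 1/1| = |136*1 - 1*141|/(141*1) = 5/141, and |x - 25/26| = |136*26 - 25*141|/(141*26) = 11/3666.
Cross-multiplying, 11*141 = 1551 < 18330 = 5*3666, so 11/3666 is smaller: the intermediate fraction 25/26 is closer to x than 1/1.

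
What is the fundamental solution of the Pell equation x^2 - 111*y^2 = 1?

(x, y) = (295, 28)

First expand sqrt(111) as a continued fraction. With x_i = (sqrt(111) + m_i)/d_i and (m_0, d_0) = (0, 1): a_0 = floor(sqrt(111)) = 10, since 10^2 = 100 <= 111 < 121 = 11^2.
Iterate m_{i+1} = d_i*a_i - m_i, d_{i+1} = (111 - m_{i+1}^2)/d_i, a_{i+1} = floor((a_0 + m_{i+1})/d_{i+1}):
  m_1 = 1*10 - 0 = 10, d_1 = (111 - 10^2)/1 = 11/1 = 11, a_1 = floor((10 + 10)/11) = 1.
  m_2 = 11*1 - 10 = 1, d_2 = (111 - 1^2)/11 = 110/11 = 10, a_2 = floor((10 + 1)/10) = 1.
  m_3 = 10*1 - 1 = 9, d_3 = (111 - 9^2)/10 = 30/10 = 3, a_3 = floor((10 + 9)/3) = 6.
  m_4 = 3*6 - 9 = 9, d_4 = (111 - 9^2)/3 = 30/3 = 10, a_4 = floor((10 + 9)/10) = 1.
  m_5 = 10*1 - 9 = 1, d_5 = (111 - 1^2)/10 = 110/10 = 11, a_5 = floor((10 + 1)/11) = 1.
  m_6 = 11*1 - 1 = 10, d_6 = (111 - 10^2)/11 = 11/11 = 1, a_6 = floor((10 + 10)/1) = 20.
  m_7 = 1*20 - 10 = 10, d_7 = (111 - 10^2)/1 = 11/1 = 11: (m_7, d_7) = (m_1, d_1) = (10, 11), so from here the quotients repeat a_1, ..., a_6; the period length is 6.
So sqrt(111) = [10; (1, 1, 6, 1, 1, 20)] with period length k = 6.
k is even, so the fundamental solution of x^2 - 111y^2 = 1 is (p_{k-1}, q_{k-1}) = (p_5, q_5); compute convergents through index 5.
Convergents (p_i = a_i*p_{i-1} + p_{i-2}, q_i = a_i*q_{i-1} + q_{i-2} with p_{-2}=0, p_{-1}=1, q_{-2}=1, q_{-1}=0):
  i=0: a_0=10, p_0 = 10*1 + 0 = 10, q_0 = 10*0 + 1 = 1.
  i=1: a_1=1, p_1 = 1*10 + 1 = 11, q_1 = 1*1 + 0 = 1.
  i=2: a_2=1, p_2 = 1*11 + 10 = 21, q_2 = 1*1 + 1 = 2.
  i=3: a_3=6, p_3 = 6*21 + 11 = 137, q_3 = 6*2 + 1 = 13.
  i=4: a_4=1, p_4 = 1*137 + 21 = 158, q_4 = 1*13 + 2 = 15.
  i=5: a_5=1, p_5 = 1*158 + 137 = 295, q_5 = 1*15 + 13 = 28.
Check: 295^2 - 111*28^2 = 87025 - 87024 = 1, so (x, y) = (295, 28) solves the equation, and by the theorem it is the least positive solution.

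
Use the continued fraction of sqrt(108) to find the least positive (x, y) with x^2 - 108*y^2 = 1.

(x, y) = (1351, 130)

First expand sqrt(108) as a continued fraction. With x_i = (sqrt(108) + m_i)/d_i and (m_0, d_0) = (0, 1): a_0 = floor(sqrt(108)) = 10, since 10^2 = 100 <= 108 < 121 = 11^2.
Iterate m_{i+1} = d_i*a_i - m_i, d_{i+1} = (108 - m_{i+1}^2)/d_i, a_{i+1} = floor((a_0 + m_{i+1})/d_{i+1}):
  m_1 = 1*10 - 0 = 10, d_1 = (108 - 10^2)/1 = 8/1 = 8, a_1 = floor((10 + 10)/8) = 2.
  m_2 = 8*2 - 10 = 6, d_2 = (108 - 6^2)/8 = 72/8 = 9, a_2 = floor((10 + 6)/9) = 1.
  m_3 = 9*1 - 6 = 3, d_3 = (108 - 3^2)/9 = 99/9 = 11, a_3 = floor((10 + 3)/11) = 1.
  m_4 = 11*1 - 3 = 8, d_4 = (108 - 8^2)/11 = 44/11 = 4, a_4 = floor((10 + 8)/4) = 4.
  m_5 = 4*4 - 8 = 8, d_5 = (108 - 8^2)/4 = 44/4 = 11, a_5 = floor((10 + 8)/11) = 1.
  m_6 = 11*1 - 8 = 3, d_6 = (108 - 3^2)/11 = 99/11 = 9, a_6 = floor((10 + 3)/9) = 1.
  m_7 = 9*1 - 3 = 6, d_7 = (108 - 6^2)/9 = 72/9 = 8, a_7 = floor((10 + 6)/8) = 2.
  m_8 = 8*2 - 6 = 10, d_8 = (108 - 10^2)/8 = 8/8 = 1, a_8 = floor((10 + 10)/1) = 20.
  m_9 = 1*20 - 10 = 10, d_9 = (108 - 10^2)/1 = 8/1 = 8: (m_9, d_9) = (m_1, d_1) = (10, 8), so from here the quotients repeat a_1, ..., a_8; the period length is 8.
So sqrt(108) = [10; (2, 1, 1, 4, 1, 1, 2, 20)] with period length k = 8.
k is even, so the fundamental solution of x^2 - 108y^2 = 1 is (p_{k-1}, q_{k-1}) = (p_7, q_7); compute convergents through index 7.
Convergents (p_i = a_i*p_{i-1} + p_{i-2}, q_i = a_i*q_{i-1} + q_{i-2} with p_{-2}=0, p_{-1}=1, q_{-2}=1, q_{-1}=0):
  i=0: a_0=10, p_0 = 10*1 + 0 = 10, q_0 = 10*0 + 1 = 1.
  i=1: a_1=2, p_1 = 2*10 + 1 = 21, q_1 = 2*1 + 0 = 2.
  i=2: a_2=1, p_2 = 1*21 + 10 = 31, q_2 = 1*2 + 1 = 3.
  i=3: a_3=1, p_3 = 1*31 + 21 = 52, q_3 = 1*3 + 2 = 5.
  i=4: a_4=4, p_4 = 4*52 + 31 = 239, q_4 = 4*5 + 3 = 23.
  i=5: a_5=1, p_5 = 1*239 + 52 = 291, q_5 = 1*23 + 5 = 28.
  i=6: a_6=1, p_6 = 1*291 + 239 = 530, q_6 = 1*28 + 23 = 51.
  i=7: a_7=2, p_7 = 2*530 + 291 = 1351, q_7 = 2*51 + 28 = 130.
Check: 1351^2 - 108*130^2 = 1825201 - 1825200 = 1, so (x, y) = (1351, 130) solves the equation, and by the theorem it is the least positive solution.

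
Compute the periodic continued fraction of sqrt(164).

Write x_i = (sqrt(164) + m_i)/d_i with (m_0, d_0) = (0, 1). a_0 = floor(sqrt(164)) = 12, since 12^2 = 144 <= 164 < 169 = 13^2.
Iterate m_{i+1} = d_i*a_i - m_i, d_{i+1} = (164 - m_{i+1}^2)/d_i, a_{i+1} = floor((a_0 + m_{i+1})/d_{i+1}):
  m_1 = 1*12 - 0 = 12, d_1 = (164 - 12^2)/1 = 20/1 = 20, a_1 = floor((12 + 12)/20) = 1.
  m_2 = 20*1 - 12 = 8, d_2 = (164 - 8^2)/20 = 100/20 = 5, a_2 = floor((12 + 8)/5) = 4.
  m_3 = 5*4 - 8 = 12, d_3 = (164 - 12^2)/5 = 20/5 = 4, a_3 = floor((12 + 12)/4) = 6.
  m_4 = 4*6 - 12 = 12, d_4 = (164 - 12^2)/4 = 20/4 = 5, a_4 = floor((12 + 12)/5) = 4.
  m_5 = 5*4 - 12 = 8, d_5 = (164 - 8^2)/5 = 100/5 = 20, a_5 = floor((12 + 8)/20) = 1.
  m_6 = 20*1 - 8 = 12, d_6 = (164 - 12^2)/20 = 20/20 = 1, a_6 = floor((12 + 12)/1) = 24.
  m_7 = 1*24 - 12 = 12, d_7 = (164 - 12^2)/1 = 20/1 = 20: (m_7, d_7) = (m_1, d_1) = (12, 20), so from here the quotients repeat a_1, ..., a_6; the period length is 6.
Hence the expansion of sqrt(164) is a_0 = 12 followed by the repeating block 1, 4, 6, 4, 1, 24 (period 6).

[12; (1, 4, 6, 4, 1, 24)]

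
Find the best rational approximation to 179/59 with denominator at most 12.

3/1

Expand x = 179/59 as a continued fraction with the Euclidean algorithm:
  179 = 3*59 + 2, so a_0 = 3.
  59 = 29*2 + 1, so a_1 = 29.
  2 = 2*1 + 0, so a_2 = 2.
so x = [3; 29, 2].
Convergents (p_i = a_i*p_{i-1} + p_{i-2}, q_i = a_i*q_{i-1} + q_{i-2} with p_{-2}=0, p_{-1}=1, q_{-2}=1, q_{-1}=0), until the denominator exceeds 12:
  i=0: a_0=3, p_0 = 3*1 + 0 = 3, q_0 = 3*0 + 1 = 1.
  i=1: a_1=29, p_1 = 29*3 + 1 = 88, q_1 = 29*1 + 0 = 29.
q_1 = 29 > 12, so the last convergent with denominator <= 12 is p_0/q_0 = 3/1.
The closest fraction with denominator <= 12 is either p_0/q_0 or the intermediate fraction (k*p_0 + p_{-1})/(k*q_0 + q_{-1}) with the largest k >= 1 whose denominator stays <= 12; these approach x as k grows, and every other convergent or intermediate fraction in range is farther away.
Largest k: floor((12 - q_{-1})/q_0) = floor((12 - 0)/1) = 12 (using the seeds p_{-1} = 1, q_{-1} = 0).
That gives (12*3 + 1)/(12*1 + 0) = 37/12.
Compare the errors: |x - 3/1| = |179*1 - 3*59|/(59*1) = 2/59, and |x - 37/12| = |179*12 - 37*59|/(59*12) = 35/708.
Cross-multiplying, 2*708 = 1416 < 2065 = 35*59, so 2/59 is smaller: the convergent 3/1 is closer to x than 37/12.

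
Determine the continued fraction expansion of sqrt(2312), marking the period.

[48; (12, 96)]

Write x_i = (sqrt(2312) + m_i)/d_i with (m_0, d_0) = (0, 1). a_0 = floor(sqrt(2312)) = 48, since 48^2 = 2304 <= 2312 < 2401 = 49^2.
Iterate m_{i+1} = d_i*a_i - m_i, d_{i+1} = (2312 - m_{i+1}^2)/d_i, a_{i+1} = floor((a_0 + m_{i+1})/d_{i+1}):
  m_1 = 1*48 - 0 = 48, d_1 = (2312 - 48^2)/1 = 8/1 = 8, a_1 = floor((48 + 48)/8) = 12.
  m_2 = 8*12 - 48 = 48, d_2 = (2312 - 48^2)/8 = 8/8 = 1, a_2 = floor((48 + 48)/1) = 96.
  m_3 = 1*96 - 48 = 48, d_3 = (2312 - 48^2)/1 = 8/1 = 8: (m_3, d_3) = (m_1, d_1) = (48, 8), so from here the quotients repeat a_1, a_2; the period length is 2.
Hence the expansion of sqrt(2312) is a_0 = 48 followed by the repeating block 12, 96 (period 2).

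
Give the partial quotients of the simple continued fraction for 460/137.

Run the Euclidean algorithm on 460 and 137; the successive quotients are the partial quotients a_0, a_1, ... (each step inverts the fractional part left over by the previous one):
  460 = 3*137 + 49, so a_0 = 3.
  137 = 2*49 + 39, so a_1 = 2.
  49 = 1*39 + 10, so a_2 = 1.
  39 = 3*10 + 9, so a_3 = 3.
  10 = 1*9 + 1, so a_4 = 1.
  9 = 9*1 + 0, so a_5 = 9.
The remainder reaches 0 after 6 divisions, so the expansion has 6 partial quotients, read off in order.

[3; 2, 1, 3, 1, 9]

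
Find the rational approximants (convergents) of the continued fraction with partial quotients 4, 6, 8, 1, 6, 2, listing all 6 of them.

Using the convergent recurrence p_i = a_i*p_{i-1} + p_{i-2}, q_i = a_i*q_{i-1} + q_{i-2} with p_{-2}=0, p_{-1}=1, q_{-2}=1, q_{-1}=0:
  i=0: a_0=4, p_0 = 4*1 + 0 = 4, q_0 = 4*0 + 1 = 1.
  i=1: a_1=6, p_1 = 6*4 + 1 = 25, q_1 = 6*1 + 0 = 6.
  i=2: a_2=8, p_2 = 8*25 + 4 = 204, q_2 = 8*6 + 1 = 49.
  i=3: a_3=1, p_3 = 1*204 + 25 = 229, q_3 = 1*49 + 6 = 55.
  i=4: a_4=6, p_4 = 6*229 + 204 = 1578, q_4 = 6*55 + 49 = 379.
  i=5: a_5=2, p_5 = 2*1578 + 229 = 3385, q_5 = 2*379 + 55 = 813.

4/1, 25/6, 204/49, 229/55, 1578/379, 3385/813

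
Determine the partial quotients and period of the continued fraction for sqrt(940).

[30; (1, 1, 1, 14, 1, 1, 1, 60)]

Write x_i = (sqrt(940) + m_i)/d_i with (m_0, d_0) = (0, 1). a_0 = floor(sqrt(940)) = 30, since 30^2 = 900 <= 940 < 961 = 31^2.
Iterate m_{i+1} = d_i*a_i - m_i, d_{i+1} = (940 - m_{i+1}^2)/d_i, a_{i+1} = floor((a_0 + m_{i+1})/d_{i+1}):
  m_1 = 1*30 - 0 = 30, d_1 = (940 - 30^2)/1 = 40/1 = 40, a_1 = floor((30 + 30)/40) = 1.
  m_2 = 40*1 - 30 = 10, d_2 = (940 - 10^2)/40 = 840/40 = 21, a_2 = floor((30 + 10)/21) = 1.
  m_3 = 21*1 - 10 = 11, d_3 = (940 - 11^2)/21 = 819/21 = 39, a_3 = floor((30 + 11)/39) = 1.
  m_4 = 39*1 - 11 = 28, d_4 = (940 - 28^2)/39 = 156/39 = 4, a_4 = floor((30 + 28)/4) = 14.
  m_5 = 4*14 - 28 = 28, d_5 = (940 - 28^2)/4 = 156/4 = 39, a_5 = floor((30 + 28)/39) = 1.
  m_6 = 39*1 - 28 = 11, d_6 = (940 - 11^2)/39 = 819/39 = 21, a_6 = floor((30 + 11)/21) = 1.
  m_7 = 21*1 - 11 = 10, d_7 = (940 - 10^2)/21 = 840/21 = 40, a_7 = floor((30 + 10)/40) = 1.
  m_8 = 40*1 - 10 = 30, d_8 = (940 - 30^2)/40 = 40/40 = 1, a_8 = floor((30 + 30)/1) = 60.
  m_9 = 1*60 - 30 = 30, d_9 = (940 - 30^2)/1 = 40/1 = 40: (m_9, d_9) = (m_1, d_1) = (30, 40), so from here the quotients repeat a_1, ..., a_8; the period length is 8.
Hence the expansion of sqrt(940) is a_0 = 30 followed by the repeating block 1, 1, 1, 14, 1, 1, 1, 60 (period 8).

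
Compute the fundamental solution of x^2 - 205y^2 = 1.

(x, y) = (39689, 2772)

First expand sqrt(205) as a continued fraction. With x_i = (sqrt(205) + m_i)/d_i and (m_0, d_0) = (0, 1): a_0 = floor(sqrt(205)) = 14, since 14^2 = 196 <= 205 < 225 = 15^2.
Iterate m_{i+1} = d_i*a_i - m_i, d_{i+1} = (205 - m_{i+1}^2)/d_i, a_{i+1} = floor((a_0 + m_{i+1})/d_{i+1}):
  m_1 = 1*14 - 0 = 14, d_1 = (205 - 14^2)/1 = 9/1 = 9, a_1 = floor((14 + 14)/9) = 3.
  m_2 = 9*3 - 14 = 13, d_2 = (205 - 13^2)/9 = 36/9 = 4, a_2 = floor((14 + 13)/4) = 6.
  m_3 = 4*6 - 13 = 11, d_3 = (205 - 11^2)/4 = 84/4 = 21, a_3 = floor((14 + 11)/21) = 1.
  m_4 = 21*1 - 11 = 10, d_4 = (205 - 10^2)/21 = 105/21 = 5, a_4 = floor((14 + 10)/5) = 4.
  m_5 = 5*4 - 10 = 10, d_5 = (205 - 10^2)/5 = 105/5 = 21, a_5 = floor((14 + 10)/21) = 1.
  m_6 = 21*1 - 10 = 11, d_6 = (205 - 11^2)/21 = 84/21 = 4, a_6 = floor((14 + 11)/4) = 6.
  m_7 = 4*6 - 11 = 13, d_7 = (205 - 13^2)/4 = 36/4 = 9, a_7 = floor((14 + 13)/9) = 3.
  m_8 = 9*3 - 13 = 14, d_8 = (205 - 14^2)/9 = 9/9 = 1, a_8 = floor((14 + 14)/1) = 28.
  m_9 = 1*28 - 14 = 14, d_9 = (205 - 14^2)/1 = 9/1 = 9: (m_9, d_9) = (m_1, d_1) = (14, 9), so from here the quotients repeat a_1, ..., a_8; the period length is 8.
So sqrt(205) = [14; (3, 6, 1, 4, 1, 6, 3, 28)] with period length k = 8.
k is even, so the fundamental solution of x^2 - 205y^2 = 1 is (p_{k-1}, q_{k-1}) = (p_7, q_7); compute convergents through index 7.
Convergents (p_i = a_i*p_{i-1} + p_{i-2}, q_i = a_i*q_{i-1} + q_{i-2} with p_{-2}=0, p_{-1}=1, q_{-2}=1, q_{-1}=0):
  i=0: a_0=14, p_0 = 14*1 + 0 = 14, q_0 = 14*0 + 1 = 1.
  i=1: a_1=3, p_1 = 3*14 + 1 = 43, q_1 = 3*1 + 0 = 3.
  i=2: a_2=6, p_2 = 6*43 + 14 = 272, q_2 = 6*3 + 1 = 19.
  i=3: a_3=1, p_3 = 1*272 + 43 = 315, q_3 = 1*19 + 3 = 22.
  i=4: a_4=4, p_4 = 4*315 + 272 = 1532, q_4 = 4*22 + 19 = 107.
  i=5: a_5=1, p_5 = 1*1532 + 315 = 1847, q_5 = 1*107 + 22 = 129.
  i=6: a_6=6, p_6 = 6*1847 + 1532 = 12614, q_6 = 6*129 + 107 = 881.
  i=7: a_7=3, p_7 = 3*12614 + 1847 = 39689, q_7 = 3*881 + 129 = 2772.
Check: 39689^2 - 205*2772^2 = 1575216721 - 1575216720 = 1, so (x, y) = (39689, 2772) solves the equation, and by the theorem it is the least positive solution.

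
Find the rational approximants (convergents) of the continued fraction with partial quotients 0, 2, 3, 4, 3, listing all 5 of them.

Using the convergent recurrence p_i = a_i*p_{i-1} + p_{i-2}, q_i = a_i*q_{i-1} + q_{i-2} with p_{-2}=0, p_{-1}=1, q_{-2}=1, q_{-1}=0:
  i=0: a_0=0, p_0 = 0*1 + 0 = 0, q_0 = 0*0 + 1 = 1.
  i=1: a_1=2, p_1 = 2*0 + 1 = 1, q_1 = 2*1 + 0 = 2.
  i=2: a_2=3, p_2 = 3*1 + 0 = 3, q_2 = 3*2 + 1 = 7.
  i=3: a_3=4, p_3 = 4*3 + 1 = 13, q_3 = 4*7 + 2 = 30.
  i=4: a_4=3, p_4 = 3*13 + 3 = 42, q_4 = 3*30 + 7 = 97.

0/1, 1/2, 3/7, 13/30, 42/97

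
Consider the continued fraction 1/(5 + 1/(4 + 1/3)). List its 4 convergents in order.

Using the convergent recurrence p_i = a_i*p_{i-1} + p_{i-2}, q_i = a_i*q_{i-1} + q_{i-2} with p_{-2}=0, p_{-1}=1, q_{-2}=1, q_{-1}=0:
  i=0: a_0=0, p_0 = 0*1 + 0 = 0, q_0 = 0*0 + 1 = 1.
  i=1: a_1=5, p_1 = 5*0 + 1 = 1, q_1 = 5*1 + 0 = 5.
  i=2: a_2=4, p_2 = 4*1 + 0 = 4, q_2 = 4*5 + 1 = 21.
  i=3: a_3=3, p_3 = 3*4 + 1 = 13, q_3 = 3*21 + 5 = 68.

0/1, 1/5, 4/21, 13/68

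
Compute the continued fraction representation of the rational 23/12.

Run the Euclidean algorithm on 23 and 12; the successive quotients are the partial quotients a_0, a_1, ... (each step inverts the fractional part left over by the previous one):
  23 = 1*12 + 11, so a_0 = 1.
  12 = 1*11 + 1, so a_1 = 1.
  11 = 11*1 + 0, so a_2 = 11.
The remainder reaches 0 after 3 divisions, so the expansion has 3 partial quotients, read off in order.

[1; 1, 11]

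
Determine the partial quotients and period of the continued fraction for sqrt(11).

[3; (3, 6)]

Write x_i = (sqrt(11) + m_i)/d_i with (m_0, d_0) = (0, 1). a_0 = floor(sqrt(11)) = 3, since 3^2 = 9 <= 11 < 16 = 4^2.
Iterate m_{i+1} = d_i*a_i - m_i, d_{i+1} = (11 - m_{i+1}^2)/d_i, a_{i+1} = floor((a_0 + m_{i+1})/d_{i+1}):
  m_1 = 1*3 - 0 = 3, d_1 = (11 - 3^2)/1 = 2/1 = 2, a_1 = floor((3 + 3)/2) = 3.
  m_2 = 2*3 - 3 = 3, d_2 = (11 - 3^2)/2 = 2/2 = 1, a_2 = floor((3 + 3)/1) = 6.
  m_3 = 1*6 - 3 = 3, d_3 = (11 - 3^2)/1 = 2/1 = 2: (m_3, d_3) = (m_1, d_1) = (3, 2), so from here the quotients repeat a_1, a_2; the period length is 2.
Hence the expansion of sqrt(11) is a_0 = 3 followed by the repeating block 3, 6 (period 2).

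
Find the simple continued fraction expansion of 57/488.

[0; 8, 1, 1, 3, 1, 1, 3]

Run the Euclidean algorithm on 57 and 488; the successive quotients are the partial quotients a_0, a_1, ... (each step inverts the fractional part left over by the previous one):
  57 = 0*488 + 57, so a_0 = 0.
  488 = 8*57 + 32, so a_1 = 8.
  57 = 1*32 + 25, so a_2 = 1.
  32 = 1*25 + 7, so a_3 = 1.
  25 = 3*7 + 4, so a_4 = 3.
  7 = 1*4 + 3, so a_5 = 1.
  4 = 1*3 + 1, so a_6 = 1.
  3 = 3*1 + 0, so a_7 = 3.
The remainder reaches 0 after 8 divisions, so the expansion has 8 partial quotients, read off in order.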